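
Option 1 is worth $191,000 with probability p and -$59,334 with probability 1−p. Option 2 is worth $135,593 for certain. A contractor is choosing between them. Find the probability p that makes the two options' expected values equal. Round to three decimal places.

p = 0.779

p·191000 + (1−p)·(-59334) = 135593
250334p − 59334 = 135593
p = (135593 + 59334) / 250334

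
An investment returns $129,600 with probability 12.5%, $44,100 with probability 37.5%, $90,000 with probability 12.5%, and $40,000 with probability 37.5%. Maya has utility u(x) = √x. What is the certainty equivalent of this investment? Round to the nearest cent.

$55,814.06

E[u] = 0.125·√129600 + 0.375·√44100 + 0.125·√90000 + 0.375·√40000 = 0.125·360 + 0.375·210 + 0.125·300 + 0.375·200 = 236.25
CE = (236.25)² = 55814.0625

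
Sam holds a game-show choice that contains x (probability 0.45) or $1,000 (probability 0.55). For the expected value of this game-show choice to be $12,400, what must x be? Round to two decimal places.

0.45·x + 0.55·1000 = 12400
0.45·x = 12400 − 550 = 11850
x = 11850 / 0.45 = 26333.3333

x = $26,333.33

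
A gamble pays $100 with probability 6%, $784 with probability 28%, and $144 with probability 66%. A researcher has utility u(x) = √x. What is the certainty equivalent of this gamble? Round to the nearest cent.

$267.65

E[u] = 0.06·√100 + 0.28·√784 + 0.66·√144 = 0.06·10 + 0.28·28 + 0.66·12 = 16.36
CE = (16.36)² = 267.6496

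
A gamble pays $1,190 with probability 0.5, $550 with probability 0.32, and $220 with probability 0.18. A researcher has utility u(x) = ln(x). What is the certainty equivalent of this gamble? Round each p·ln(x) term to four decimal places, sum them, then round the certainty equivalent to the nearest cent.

$686.08

E[u] = 0.5·ln(1190) + 0.32·ln(550) + 0.18·ln(220) = 3.5409 + 2.0192 + 0.9709 = 6.5310
CE = e^6.5310 ≈ 686.08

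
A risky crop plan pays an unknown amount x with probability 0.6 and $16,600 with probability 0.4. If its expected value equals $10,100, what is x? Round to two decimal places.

0.6·x + 0.4·16600 = 10100
0.6·x = 10100 − 6640 = 3460
x = 3460 / 0.6 = 5766.6667

x = $5,766.67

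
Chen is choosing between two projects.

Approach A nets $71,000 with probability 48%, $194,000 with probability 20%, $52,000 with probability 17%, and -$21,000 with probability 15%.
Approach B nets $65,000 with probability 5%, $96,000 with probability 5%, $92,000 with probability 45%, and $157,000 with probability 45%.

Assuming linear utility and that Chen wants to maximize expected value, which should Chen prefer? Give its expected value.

Approach A = 0.48 × 71000 + 0.2 × 194000 + 0.17 × 52000 + 0.15 × (-21000) = 34080 + 38800 + 8840 − 3150 = 78570
Approach B = 0.05 × 65000 + 0.05 × 96000 + 0.45 × 92000 + 0.45 × 157000 = 3250 + 4800 + 41400 + 70650 = 120100

Approach B ($120,100)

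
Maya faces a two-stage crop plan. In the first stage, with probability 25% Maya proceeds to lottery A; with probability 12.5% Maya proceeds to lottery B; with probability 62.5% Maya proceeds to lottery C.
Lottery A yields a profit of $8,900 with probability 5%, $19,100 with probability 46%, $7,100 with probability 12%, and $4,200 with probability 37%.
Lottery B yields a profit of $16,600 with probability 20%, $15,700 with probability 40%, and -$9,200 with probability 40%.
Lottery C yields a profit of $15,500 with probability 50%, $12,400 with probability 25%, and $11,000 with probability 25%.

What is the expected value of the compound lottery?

EV(A) = 0.05 × 8900 + 0.46 × 19100 + 0.12 × 7100 + 0.37 × 4200 = 445 + 8786 + 852 + 1554 = 11637
EV(B) = 0.2 × 16600 + 0.4 × 15700 + 0.4 × (-9200) = 3320 + 6280 − 3680 = 5920
EV(C) = 0.5 × 15500 + 0.25 × 12400 + 0.25 × 11000 = 7750 + 3100 + 2750 = 13600
Overall = 0.25 × 11637 + 0.125 × 5920 + 0.625 × 13600 = 2909.25 + 740 + 8500 = 12149.25

$12,149.25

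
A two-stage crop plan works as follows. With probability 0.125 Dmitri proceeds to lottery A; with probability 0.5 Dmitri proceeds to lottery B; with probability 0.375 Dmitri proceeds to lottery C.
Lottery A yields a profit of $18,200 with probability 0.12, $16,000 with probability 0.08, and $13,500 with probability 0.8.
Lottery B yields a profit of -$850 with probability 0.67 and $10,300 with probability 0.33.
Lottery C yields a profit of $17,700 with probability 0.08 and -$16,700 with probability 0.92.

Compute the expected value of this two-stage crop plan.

-$2,032.75

EV(A) = 0.12 × 18200 + 0.08 × 16000 + 0.8 × 13500 = 2184 + 1280 + 10800 = 14264
EV(B) = 0.67 × (-850) + 0.33 × 10300 = -569.5 + 3399 = 2829.5
EV(C) = 0.08 × 17700 + 0.92 × (-16700) = 1416 − 15364 = -13948
Overall = 0.125 × 14264 + 0.5 × 2829.5 + 0.375 × (-13948) = 1783 + 1414.75 − 5230.5 = -2032.75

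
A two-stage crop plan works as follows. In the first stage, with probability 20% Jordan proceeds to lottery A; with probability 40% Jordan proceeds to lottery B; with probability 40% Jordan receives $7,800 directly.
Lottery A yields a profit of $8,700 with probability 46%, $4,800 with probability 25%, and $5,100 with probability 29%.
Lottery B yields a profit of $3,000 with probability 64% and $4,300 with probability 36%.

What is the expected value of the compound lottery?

EV(A) = 0.46 × 8700 + 0.25 × 4800 + 0.29 × 5100 = 4002 + 1200 + 1479 = 6681
EV(B) = 0.64 × 3000 + 0.36 × 4300 = 1920 + 1548 = 3468
Branch C: 7800 (certain)
Overall = 0.2 × 6681 + 0.4 × 3468 + 0.4 × 7800 = 1336.2 + 1387.2 + 3120 = 5843.4

$5,843.40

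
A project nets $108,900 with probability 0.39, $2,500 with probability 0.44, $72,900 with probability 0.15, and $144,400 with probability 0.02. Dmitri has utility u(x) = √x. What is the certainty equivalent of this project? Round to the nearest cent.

E[u] = 0.39·√108900 + 0.44·√2500 + 0.15·√72900 + 0.02·√144400 = 0.39·330 + 0.44·50 + 0.15·270 + 0.02·380 = 198.8
CE = (198.8)² = 39521.44

$39,521.44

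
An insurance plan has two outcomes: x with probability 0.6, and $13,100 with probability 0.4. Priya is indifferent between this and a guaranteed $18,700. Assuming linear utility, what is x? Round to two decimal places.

0.6·x + 0.4·13100 = 18700
0.6·x = 18700 − 5240 = 13460
x = 13460 / 0.6 = 22433.3333

x = $22,433.33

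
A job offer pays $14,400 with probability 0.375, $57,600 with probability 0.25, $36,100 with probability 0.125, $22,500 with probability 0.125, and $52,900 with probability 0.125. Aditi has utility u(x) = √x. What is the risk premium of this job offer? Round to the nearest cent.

$2,673.44

E[u] = 0.375·√14400 + 0.25·√57600 + 0.125·√36100 + 0.125·√22500 + 0.125·√52900 = 0.375·120 + 0.25·240 + 0.125·190 + 0.125·150 + 0.125·230 = 176.25
CE = (176.25)² = 31064.0625
Risk premium = EV − CE = 33737.5 − 31064.0625 = 2673.4375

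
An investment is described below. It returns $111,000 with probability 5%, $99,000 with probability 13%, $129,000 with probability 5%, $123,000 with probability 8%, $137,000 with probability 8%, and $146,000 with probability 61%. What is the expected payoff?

EV = 0.05 × 111000 + 0.13 × 99000 + 0.05 × 129000 + 0.08 × 123000 + 0.08 × 137000 + 0.61 × 146000 = 5550 + 12870 + 6450 + 9840 + 10960 + 89060 = 134730

$134,730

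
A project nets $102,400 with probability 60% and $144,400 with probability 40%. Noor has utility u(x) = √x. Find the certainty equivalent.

E[u] = 0.6·√102400 + 0.4·√144400 = 0.6·320 + 0.4·380 = 344
CE = (344)² = 118336

$118,336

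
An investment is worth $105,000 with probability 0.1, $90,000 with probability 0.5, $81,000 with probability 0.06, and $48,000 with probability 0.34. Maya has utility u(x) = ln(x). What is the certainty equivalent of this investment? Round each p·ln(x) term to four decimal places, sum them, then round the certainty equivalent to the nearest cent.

$73,342.83

E[u] = 0.1·ln(105000) + 0.5·ln(90000) + 0.06·ln(81000) + 0.34·ln(48000) = 1.1562 + 5.7038 + 0.6781 + 3.6648 = 11.2029
CE = e^11.2029 ≈ 73342.83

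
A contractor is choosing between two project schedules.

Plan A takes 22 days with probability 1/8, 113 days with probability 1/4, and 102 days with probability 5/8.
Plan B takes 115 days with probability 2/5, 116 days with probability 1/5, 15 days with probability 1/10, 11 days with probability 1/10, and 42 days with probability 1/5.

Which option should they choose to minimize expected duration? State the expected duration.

Plan B (80.2 days)

Plan A = 1/8 × 22 + 1/4 × 113 + 5/8 × 102 = 2.75 + 28.25 + 63.75 = 94.75
Plan B = 2/5 × 115 + 1/5 × 116 + 1/10 × 15 + 1/10 × 11 + 1/5 × 42 = 46 + 23.2 + 1.5 + 1.1 + 8.4 = 80.2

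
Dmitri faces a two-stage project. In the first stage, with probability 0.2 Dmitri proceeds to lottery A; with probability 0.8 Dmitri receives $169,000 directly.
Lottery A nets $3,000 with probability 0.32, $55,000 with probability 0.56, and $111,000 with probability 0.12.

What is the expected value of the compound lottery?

$144,216

EV(A) = 0.32 × 3000 + 0.56 × 55000 + 0.12 × 111000 = 960 + 30800 + 13320 = 45080
Branch B: 169000 (certain)
Overall = 0.2 × 45080 + 0.8 × 169000 = 9016 + 135200 = 144216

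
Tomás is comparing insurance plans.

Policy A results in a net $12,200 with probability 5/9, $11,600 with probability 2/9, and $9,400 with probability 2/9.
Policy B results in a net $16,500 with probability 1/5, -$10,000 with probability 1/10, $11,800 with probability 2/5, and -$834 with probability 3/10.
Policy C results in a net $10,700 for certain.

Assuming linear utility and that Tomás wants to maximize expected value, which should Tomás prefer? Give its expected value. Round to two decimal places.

Policy A ($11,444.44)

Policy A = 5/9 × 12200 + 2/9 × 11600 + 2/9 × 9400 = 6777.7778 + 2577.7778 + 2088.8889 = 11444.4444
Policy B = 1/5 × 16500 + 1/10 × (-10000) + 2/5 × 11800 + 3/10 × (-834) = 3300 − 1000 + 4720 − 250.2 = 6769.8
Policy C: 10700 (certain)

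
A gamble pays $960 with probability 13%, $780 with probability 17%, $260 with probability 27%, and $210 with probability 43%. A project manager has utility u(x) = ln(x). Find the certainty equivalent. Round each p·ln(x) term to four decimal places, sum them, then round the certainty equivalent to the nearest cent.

$338.83

E[u] = 0.13·ln(960) + 0.17·ln(780) + 0.27·ln(260) + 0.43·ln(210) = 0.8927 + 1.1321 + 1.5014 + 2.2993 = 5.8255
CE = e^5.8255 ≈ 338.83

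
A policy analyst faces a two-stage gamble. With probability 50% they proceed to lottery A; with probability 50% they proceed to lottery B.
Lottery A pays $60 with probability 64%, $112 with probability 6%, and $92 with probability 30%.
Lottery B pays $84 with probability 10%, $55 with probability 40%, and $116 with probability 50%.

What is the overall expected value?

EV(A) = 0.64 × 60 + 0.06 × 112 + 0.3 × 92 = 38.4 + 6.72 + 27.6 = 72.72
EV(B) = 0.1 × 84 + 0.4 × 55 + 0.5 × 116 = 8.4 + 22 + 58 = 88.4
Overall = 0.5 × 72.72 + 0.5 × 88.4 = 36.36 + 44.2 = 80.56

$80.56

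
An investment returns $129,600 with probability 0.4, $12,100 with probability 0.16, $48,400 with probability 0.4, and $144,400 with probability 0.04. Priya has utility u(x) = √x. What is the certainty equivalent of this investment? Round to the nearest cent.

$70,119.04

E[u] = 0.4·√129600 + 0.16·√12100 + 0.4·√48400 + 0.04·√144400 = 0.4·360 + 0.16·110 + 0.4·220 + 0.04·380 = 264.8
CE = (264.8)² = 70119.04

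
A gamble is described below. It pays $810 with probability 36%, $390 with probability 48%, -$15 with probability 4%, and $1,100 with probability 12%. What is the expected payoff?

EV = 0.36 × 810 + 0.48 × 390 + 0.04 × (-15) + 0.12 × 1100 = 291.6 + 187.2 − 0.6 + 132 = 610.2

$610.20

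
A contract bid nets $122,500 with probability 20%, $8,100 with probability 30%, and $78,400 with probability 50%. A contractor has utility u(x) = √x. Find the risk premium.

E[u] = 0.2·√122500 + 0.3·√8100 + 0.5·√78400 = 0.2·350 + 0.3·90 + 0.5·280 = 237
CE = (237)² = 56169
Risk premium = EV − CE = 66130 − 56169 = 9961

$9,961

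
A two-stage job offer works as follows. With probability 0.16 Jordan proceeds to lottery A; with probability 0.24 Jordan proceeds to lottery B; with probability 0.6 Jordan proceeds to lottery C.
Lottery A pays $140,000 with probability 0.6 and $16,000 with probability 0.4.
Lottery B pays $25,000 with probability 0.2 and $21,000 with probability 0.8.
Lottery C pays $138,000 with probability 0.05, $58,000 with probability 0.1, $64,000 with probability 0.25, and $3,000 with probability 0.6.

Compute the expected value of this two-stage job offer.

EV(A) = 0.6 × 140000 + 0.4 × 16000 = 84000 + 6400 = 90400
EV(B) = 0.2 × 25000 + 0.8 × 21000 = 5000 + 16800 = 21800
EV(C) = 0.05 × 138000 + 0.1 × 58000 + 0.25 × 64000 + 0.6 × 3000 = 6900 + 5800 + 16000 + 1800 = 30500
Overall = 0.16 × 90400 + 0.24 × 21800 + 0.6 × 30500 = 14464 + 5232 + 18300 = 37996

$37,996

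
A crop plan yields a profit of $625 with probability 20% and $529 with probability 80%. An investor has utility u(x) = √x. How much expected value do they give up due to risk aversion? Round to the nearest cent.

$0.64

E[u] = 0.2·√625 + 0.8·√529 = 0.2·25 + 0.8·23 = 23.4
CE = (23.4)² = 547.56
Risk premium = EV − CE = 548.2 − 547.56 = 0.64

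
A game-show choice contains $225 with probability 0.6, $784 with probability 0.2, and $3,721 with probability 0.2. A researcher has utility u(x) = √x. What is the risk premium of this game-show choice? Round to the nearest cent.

$317.76

E[u] = 0.6·√225 + 0.2·√784 + 0.2·√3721 = 0.6·15 + 0.2·28 + 0.2·61 = 26.8
CE = (26.8)² = 718.24
Risk premium = EV − CE = 1036 − 718.24 = 317.76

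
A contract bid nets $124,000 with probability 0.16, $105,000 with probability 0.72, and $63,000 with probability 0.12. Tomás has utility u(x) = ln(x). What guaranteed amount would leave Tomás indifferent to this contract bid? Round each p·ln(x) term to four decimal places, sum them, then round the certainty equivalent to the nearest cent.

E[u] = 0.16·ln(124000) + 0.72·ln(105000) + 0.12·ln(63000) = 1.8765 + 8.3244 + 1.3261 = 11.5270
CE = e^11.5270 ≈ 101417.40

$101,417.40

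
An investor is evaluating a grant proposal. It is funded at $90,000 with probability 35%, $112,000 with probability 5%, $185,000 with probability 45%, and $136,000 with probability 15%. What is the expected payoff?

$140,750

EV = 0.35 × 90000 + 0.05 × 112000 + 0.45 × 185000 + 0.15 × 136000 = 31500 + 5600 + 83250 + 20400 = 140750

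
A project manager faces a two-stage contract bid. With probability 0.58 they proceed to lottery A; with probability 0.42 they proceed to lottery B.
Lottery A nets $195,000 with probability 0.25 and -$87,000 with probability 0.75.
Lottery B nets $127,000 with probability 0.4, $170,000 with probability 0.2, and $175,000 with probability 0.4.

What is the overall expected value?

$55,446

EV(A) = 0.25 × 195000 + 0.75 × (-87000) = 48750 − 65250 = -16500
EV(B) = 0.4 × 127000 + 0.2 × 170000 + 0.4 × 175000 = 50800 + 34000 + 70000 = 154800
Overall = 0.58 × (-16500) + 0.42 × 154800 = -9570 + 65016 = 55446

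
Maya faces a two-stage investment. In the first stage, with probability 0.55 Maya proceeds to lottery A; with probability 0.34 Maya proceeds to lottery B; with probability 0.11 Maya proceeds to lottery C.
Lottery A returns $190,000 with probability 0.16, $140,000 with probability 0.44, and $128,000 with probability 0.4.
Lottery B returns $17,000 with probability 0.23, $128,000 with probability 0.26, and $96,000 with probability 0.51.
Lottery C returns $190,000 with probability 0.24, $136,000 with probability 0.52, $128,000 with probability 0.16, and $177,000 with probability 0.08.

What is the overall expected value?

EV(A) = 0.16 × 190000 + 0.44 × 140000 + 0.4 × 128000 = 30400 + 61600 + 51200 = 143200
EV(B) = 0.23 × 17000 + 0.26 × 128000 + 0.51 × 96000 = 3910 + 33280 + 48960 = 86150
EV(C) = 0.24 × 190000 + 0.52 × 136000 + 0.16 × 128000 + 0.08 × 177000 = 45600 + 70720 + 20480 + 14160 = 150960
Overall = 0.55 × 143200 + 0.34 × 86150 + 0.11 × 150960 = 78760 + 29291 + 16605.6 = 124656.6

$124,656.60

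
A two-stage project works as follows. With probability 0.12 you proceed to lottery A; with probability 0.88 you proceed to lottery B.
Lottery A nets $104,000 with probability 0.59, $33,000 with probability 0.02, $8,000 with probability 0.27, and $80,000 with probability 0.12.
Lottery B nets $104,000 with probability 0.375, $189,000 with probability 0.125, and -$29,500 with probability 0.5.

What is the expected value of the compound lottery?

EV(A) = 0.59 × 104000 + 0.02 × 33000 + 0.27 × 8000 + 0.12 × 80000 = 61360 + 660 + 2160 + 9600 = 73780
EV(B) = 0.375 × 104000 + 0.125 × 189000 + 0.5 × (-29500) = 39000 + 23625 − 14750 = 47875
Overall = 0.12 × 73780 + 0.88 × 47875 = 8853.6 + 42130 = 50983.6

$50,983.60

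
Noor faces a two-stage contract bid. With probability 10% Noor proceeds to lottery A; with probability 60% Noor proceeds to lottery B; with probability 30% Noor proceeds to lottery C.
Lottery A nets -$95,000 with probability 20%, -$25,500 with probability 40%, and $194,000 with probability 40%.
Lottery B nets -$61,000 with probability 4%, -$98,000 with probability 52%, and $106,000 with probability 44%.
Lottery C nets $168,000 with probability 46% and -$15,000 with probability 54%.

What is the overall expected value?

$21,538

EV(A) = 0.2 × (-95000) + 0.4 × (-25500) + 0.4 × 194000 = -19000 − 10200 + 77600 = 48400
EV(B) = 0.04 × (-61000) + 0.52 × (-98000) + 0.44 × 106000 = -2440 − 50960 + 46640 = -6760
EV(C) = 0.46 × 168000 + 0.54 × (-15000) = 77280 − 8100 = 69180
Overall = 0.1 × 48400 + 0.6 × (-6760) + 0.3 × 69180 = 4840 − 4056 + 20754 = 21538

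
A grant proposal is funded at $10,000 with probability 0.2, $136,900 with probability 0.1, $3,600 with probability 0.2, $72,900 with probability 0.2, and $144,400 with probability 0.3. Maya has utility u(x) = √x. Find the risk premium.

$18,141

E[u] = 0.2·√10000 + 0.1·√136900 + 0.2·√3600 + 0.2·√72900 + 0.3·√144400 = 0.2·100 + 0.1·370 + 0.2·60 + 0.2·270 + 0.3·380 = 237
CE = (237)² = 56169
Risk premium = EV − CE = 74310 − 56169 = 18141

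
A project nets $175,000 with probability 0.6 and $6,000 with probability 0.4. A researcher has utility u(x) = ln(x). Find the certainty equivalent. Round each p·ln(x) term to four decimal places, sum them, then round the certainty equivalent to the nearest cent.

$45,401.48

E[u] = 0.6·ln(175000) + 0.4·ln(6000) = 7.2435 + 3.4798 = 10.7233
CE = e^10.7233 ≈ 45401.48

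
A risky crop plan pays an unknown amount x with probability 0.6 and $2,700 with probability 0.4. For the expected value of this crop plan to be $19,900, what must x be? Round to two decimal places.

0.6·x + 0.4·2700 = 19900
0.6·x = 19900 − 1080 = 18820
x = 18820 / 0.6 = 31366.6667

x = $31,366.67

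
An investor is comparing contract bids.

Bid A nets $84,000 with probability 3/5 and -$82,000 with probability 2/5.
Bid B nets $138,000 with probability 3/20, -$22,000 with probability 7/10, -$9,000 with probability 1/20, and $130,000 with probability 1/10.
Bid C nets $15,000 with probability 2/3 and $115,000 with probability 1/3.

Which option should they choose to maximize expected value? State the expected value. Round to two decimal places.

Bid C ($48,333.33)

Bid A = 3/5 × 84000 + 2/5 × (-82000) = 50400 − 32800 = 17600
Bid B = 3/20 × 138000 + 7/10 × (-22000) + 1/20 × (-9000) + 1/10 × 130000 = 20700 − 15400 − 450 + 13000 = 17850
Bid C = 2/3 × 15000 + 1/3 × 115000 = 10000 + 38333.3333 = 48333.3333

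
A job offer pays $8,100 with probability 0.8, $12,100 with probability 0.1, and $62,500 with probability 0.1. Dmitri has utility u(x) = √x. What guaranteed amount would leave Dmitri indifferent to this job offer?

$11,664

E[u] = 0.8·√8100 + 0.1·√12100 + 0.1·√62500 = 0.8·90 + 0.1·110 + 0.1·250 = 108
CE = (108)² = 11664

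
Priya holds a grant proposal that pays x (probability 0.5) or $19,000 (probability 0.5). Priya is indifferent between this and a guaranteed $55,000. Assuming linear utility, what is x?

0.5·x + 0.5·19000 = 55000
0.5·x = 55000 − 9500 = 45500
x = 45500 / 0.5 = 91000

x = $91,000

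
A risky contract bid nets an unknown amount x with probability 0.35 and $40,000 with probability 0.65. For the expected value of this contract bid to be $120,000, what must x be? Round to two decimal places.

0.35·x + 0.65·40000 = 120000
0.35·x = 120000 − 26000 = 94000
x = 94000 / 0.35 = 268571.4286

x = $268,571.43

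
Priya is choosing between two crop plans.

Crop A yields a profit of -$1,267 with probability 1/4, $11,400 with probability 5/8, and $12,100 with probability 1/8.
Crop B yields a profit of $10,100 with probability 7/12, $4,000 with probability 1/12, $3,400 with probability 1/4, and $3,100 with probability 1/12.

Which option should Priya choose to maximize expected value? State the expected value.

Crop A ($8,320.75)

Crop A = 1/4 × (-1267) + 5/8 × 11400 + 1/8 × 12100 = -316.75 + 7125 + 1512.5 = 8320.75
Crop B = 7/12 × 10100 + 1/12 × 4000 + 1/4 × 3400 + 1/12 × 3100 = 5891.6667 + 333.3333 + 850 + 258.3333 = 7333.3333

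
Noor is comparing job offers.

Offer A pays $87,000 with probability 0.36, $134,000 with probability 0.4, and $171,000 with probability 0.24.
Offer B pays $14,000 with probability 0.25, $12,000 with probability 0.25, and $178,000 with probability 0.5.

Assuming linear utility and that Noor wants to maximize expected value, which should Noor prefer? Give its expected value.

Offer A ($125,960)

Offer A = 0.36 × 87000 + 0.4 × 134000 + 0.24 × 171000 = 31320 + 53600 + 41040 = 125960
Offer B = 0.25 × 14000 + 0.25 × 12000 + 0.5 × 178000 = 3500 + 3000 + 89000 = 95500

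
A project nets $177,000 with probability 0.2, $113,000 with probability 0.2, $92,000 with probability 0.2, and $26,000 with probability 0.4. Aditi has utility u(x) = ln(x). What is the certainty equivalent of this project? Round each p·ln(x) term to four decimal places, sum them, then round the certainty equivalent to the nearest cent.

E[u] = 0.2·ln(177000) + 0.2·ln(113000) + 0.2·ln(92000) + 0.4·ln(26000) = 2.4168 + 2.3270 + 2.2859 + 4.0663 = 11.0960
CE = e^11.0960 ≈ 65907.00

$65,907.00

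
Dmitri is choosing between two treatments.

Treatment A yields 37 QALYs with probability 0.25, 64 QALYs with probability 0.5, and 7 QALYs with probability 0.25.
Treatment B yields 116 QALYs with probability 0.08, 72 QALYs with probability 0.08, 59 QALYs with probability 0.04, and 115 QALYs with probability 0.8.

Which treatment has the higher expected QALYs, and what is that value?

Treatment A = 0.25 × 37 + 0.5 × 64 + 0.25 × 7 = 9.25 + 32 + 1.75 = 43
Treatment B = 0.08 × 116 + 0.08 × 72 + 0.04 × 59 + 0.8 × 115 = 9.28 + 5.76 + 2.36 + 92 = 109.4

Treatment B (109.4 QALYs)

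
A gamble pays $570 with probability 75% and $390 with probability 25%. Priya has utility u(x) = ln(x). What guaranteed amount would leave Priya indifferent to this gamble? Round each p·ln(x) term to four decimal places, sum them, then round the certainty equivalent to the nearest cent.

$518.38

E[u] = 0.75·ln(570) + 0.25·ln(390) = 4.7592 + 1.4915 = 6.2507
CE = e^6.2507 ≈ 518.38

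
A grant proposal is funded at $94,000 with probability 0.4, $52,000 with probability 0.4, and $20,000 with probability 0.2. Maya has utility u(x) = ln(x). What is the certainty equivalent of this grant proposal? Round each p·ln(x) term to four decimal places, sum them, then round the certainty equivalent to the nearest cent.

E[u] = 0.4·ln(94000) + 0.4·ln(52000) + 0.2·ln(20000) = 4.5804 + 4.3436 + 1.9807 = 10.9047
CE = e^10.9047 ≈ 54431.59

$54,431.59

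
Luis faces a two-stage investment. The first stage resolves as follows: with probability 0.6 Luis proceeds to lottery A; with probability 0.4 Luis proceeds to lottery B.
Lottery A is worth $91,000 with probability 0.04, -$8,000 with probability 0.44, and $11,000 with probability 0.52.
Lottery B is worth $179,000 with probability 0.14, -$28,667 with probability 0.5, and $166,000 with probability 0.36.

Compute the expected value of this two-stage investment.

$31,698.60

EV(A) = 0.04 × 91000 + 0.44 × (-8000) + 0.52 × 11000 = 3640 − 3520 + 5720 = 5840
EV(B) = 0.14 × 179000 + 0.5 × (-28667) + 0.36 × 166000 = 25060 − 14333.5 + 59760 = 70486.5
Overall = 0.6 × 5840 + 0.4 × 70486.5 = 3504 + 28194.6 = 31698.6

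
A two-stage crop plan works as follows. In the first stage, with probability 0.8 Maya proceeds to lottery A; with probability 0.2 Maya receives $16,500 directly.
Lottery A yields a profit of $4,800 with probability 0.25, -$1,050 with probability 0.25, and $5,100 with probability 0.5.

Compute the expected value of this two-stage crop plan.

EV(A) = 0.25 × 4800 + 0.25 × (-1050) + 0.5 × 5100 = 1200 − 262.5 + 2550 = 3487.5
Branch B: 16500 (certain)
Overall = 0.8 × 3487.5 + 0.2 × 16500 = 2790 + 3300 = 6090

$6,090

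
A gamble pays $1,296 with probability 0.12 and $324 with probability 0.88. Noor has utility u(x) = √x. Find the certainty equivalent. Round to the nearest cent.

$406.43

E[u] = 0.12·√1296 + 0.88·√324 = 0.12·36 + 0.88·18 = 20.16
CE = (20.16)² = 406.4256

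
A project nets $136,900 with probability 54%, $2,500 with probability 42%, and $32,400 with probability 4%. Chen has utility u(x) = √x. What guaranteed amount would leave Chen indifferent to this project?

$51,984

E[u] = 0.54·√136900 + 0.42·√2500 + 0.04·√32400 = 0.54·370 + 0.42·50 + 0.04·180 = 228
CE = (228)² = 51984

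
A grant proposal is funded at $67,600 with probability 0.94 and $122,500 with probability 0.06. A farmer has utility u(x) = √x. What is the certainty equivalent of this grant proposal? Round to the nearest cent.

$70,437.16

E[u] = 0.94·√67600 + 0.06·√122500 = 0.94·260 + 0.06·350 = 265.4
CE = (265.4)² = 70437.16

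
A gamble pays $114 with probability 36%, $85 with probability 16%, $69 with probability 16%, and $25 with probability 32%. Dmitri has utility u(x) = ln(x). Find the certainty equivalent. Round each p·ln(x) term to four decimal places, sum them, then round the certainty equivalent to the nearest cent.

E[u] = 0.36·ln(114) + 0.16·ln(85) + 0.16·ln(69) + 0.32·ln(25) = 1.7050 + 0.7108 + 0.6775 + 1.0300 = 4.1233
CE = e^4.1233 ≈ 61.76

$61.76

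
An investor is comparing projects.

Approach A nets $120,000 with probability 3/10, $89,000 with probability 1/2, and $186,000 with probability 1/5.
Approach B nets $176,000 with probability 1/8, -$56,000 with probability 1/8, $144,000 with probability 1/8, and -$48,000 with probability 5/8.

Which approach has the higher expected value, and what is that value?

Approach A ($117,700)

Approach A = 3/10 × 120000 + 1/2 × 89000 + 1/5 × 186000 = 36000 + 44500 + 37200 = 117700
Approach B = 1/8 × 176000 + 1/8 × (-56000) + 1/8 × 144000 + 5/8 × (-48000) = 22000 − 7000 + 18000 − 30000 = 3000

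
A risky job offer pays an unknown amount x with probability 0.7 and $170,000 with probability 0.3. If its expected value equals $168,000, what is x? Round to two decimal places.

0.7·x + 0.3·170000 = 168000
0.7·x = 168000 − 51000 = 117000
x = 117000 / 0.7 = 167142.8571

x = $167,142.86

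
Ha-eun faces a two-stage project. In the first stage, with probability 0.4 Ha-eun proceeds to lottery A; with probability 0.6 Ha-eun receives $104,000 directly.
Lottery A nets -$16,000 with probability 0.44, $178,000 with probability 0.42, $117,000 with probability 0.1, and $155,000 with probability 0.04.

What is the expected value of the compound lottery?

$96,648

EV(A) = 0.44 × (-16000) + 0.42 × 178000 + 0.1 × 117000 + 0.04 × 155000 = -7040 + 74760 + 11700 + 6200 = 85620
Branch B: 104000 (certain)
Overall = 0.4 × 85620 + 0.6 × 104000 = 34248 + 62400 = 96648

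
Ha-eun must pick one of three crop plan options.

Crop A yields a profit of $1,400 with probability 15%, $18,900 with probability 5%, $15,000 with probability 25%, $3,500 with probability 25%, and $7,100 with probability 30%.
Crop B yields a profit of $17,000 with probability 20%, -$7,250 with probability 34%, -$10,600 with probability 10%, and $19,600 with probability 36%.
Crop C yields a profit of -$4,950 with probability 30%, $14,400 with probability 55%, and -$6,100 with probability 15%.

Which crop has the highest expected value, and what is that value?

Crop A = 0.15 × 1400 + 0.05 × 18900 + 0.25 × 15000 + 0.25 × 3500 + 0.3 × 7100 = 210 + 945 + 3750 + 875 + 2130 = 7910
Crop B = 0.2 × 17000 + 0.34 × (-7250) + 0.1 × (-10600) + 0.36 × 19600 = 3400 − 2465 − 1060 + 7056 = 6931
Crop C = 0.3 × (-4950) + 0.55 × 14400 + 0.15 × (-6100) = -1485 + 7920 − 915 = 5520

Crop A ($7,910)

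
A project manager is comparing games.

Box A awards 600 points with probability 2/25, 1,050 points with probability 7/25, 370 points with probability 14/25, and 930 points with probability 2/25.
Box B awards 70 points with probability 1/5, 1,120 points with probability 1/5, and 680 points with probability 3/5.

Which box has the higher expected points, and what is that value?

Box B (646 points)

Box A = 2/25 × 600 + 7/25 × 1050 + 14/25 × 370 + 2/25 × 930 = 48 + 294 + 207.2 + 74.4 = 623.6
Box B = 1/5 × 70 + 1/5 × 1120 + 3/5 × 680 = 14 + 224 + 408 = 646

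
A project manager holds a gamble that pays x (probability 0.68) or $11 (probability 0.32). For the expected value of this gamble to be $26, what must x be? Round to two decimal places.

x = $33.06

0.68·x + 0.32·11 = 26
0.68·x = 26 − 3.52 = 22.48
x = 22.48 / 0.68 = 33.0588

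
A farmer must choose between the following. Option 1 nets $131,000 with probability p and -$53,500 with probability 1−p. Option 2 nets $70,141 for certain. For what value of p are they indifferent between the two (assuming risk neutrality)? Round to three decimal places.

p·131000 + (1−p)·(-53500) = 70141
184500p − 53500 = 70141
p = (70141 + 53500) / 184500

p = 0.670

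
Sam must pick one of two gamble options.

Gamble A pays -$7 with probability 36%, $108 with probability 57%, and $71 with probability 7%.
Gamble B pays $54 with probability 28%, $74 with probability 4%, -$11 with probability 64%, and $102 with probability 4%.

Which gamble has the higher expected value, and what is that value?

Gamble A = 0.36 × (-7) + 0.57 × 108 + 0.07 × 71 = -2.52 + 61.56 + 4.97 = 64.01
Gamble B = 0.28 × 54 + 0.04 × 74 + 0.64 × (-11) + 0.04 × 102 = 15.12 + 2.96 − 7.04 + 4.08 = 15.12

Gamble A ($64.01)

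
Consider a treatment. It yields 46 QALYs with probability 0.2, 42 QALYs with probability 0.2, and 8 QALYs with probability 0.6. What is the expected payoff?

EV = 0.2 × 46 + 0.2 × 42 + 0.6 × 8 = 9.2 + 8.4 + 4.8 = 22.4

22.4 QALYs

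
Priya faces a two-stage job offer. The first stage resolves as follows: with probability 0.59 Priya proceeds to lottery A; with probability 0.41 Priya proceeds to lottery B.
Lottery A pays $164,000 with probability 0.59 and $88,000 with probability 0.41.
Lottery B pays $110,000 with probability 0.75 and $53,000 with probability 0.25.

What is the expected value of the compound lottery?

EV(A) = 0.59 × 164000 + 0.41 × 88000 = 96760 + 36080 = 132840
EV(B) = 0.75 × 110000 + 0.25 × 53000 = 82500 + 13250 = 95750
Overall = 0.59 × 132840 + 0.41 × 95750 = 78375.6 + 39257.5 = 117633.1

$117,633.10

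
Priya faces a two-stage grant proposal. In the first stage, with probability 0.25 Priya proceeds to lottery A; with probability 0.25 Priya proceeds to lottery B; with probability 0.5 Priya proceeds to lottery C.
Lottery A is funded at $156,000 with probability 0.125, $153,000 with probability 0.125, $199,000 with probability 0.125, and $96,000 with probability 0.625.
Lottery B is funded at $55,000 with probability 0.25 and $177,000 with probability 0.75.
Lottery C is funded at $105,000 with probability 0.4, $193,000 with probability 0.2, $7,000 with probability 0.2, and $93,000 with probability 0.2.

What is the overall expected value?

EV(A) = 0.125 × 156000 + 0.125 × 153000 + 0.125 × 199000 + 0.625 × 96000 = 19500 + 19125 + 24875 + 60000 = 123500
EV(B) = 0.25 × 55000 + 0.75 × 177000 = 13750 + 132750 = 146500
EV(C) = 0.4 × 105000 + 0.2 × 193000 + 0.2 × 7000 + 0.2 × 93000 = 42000 + 38600 + 1400 + 18600 = 100600
Overall = 0.25 × 123500 + 0.25 × 146500 + 0.5 × 100600 = 30875 + 36625 + 50300 = 117800

$117,800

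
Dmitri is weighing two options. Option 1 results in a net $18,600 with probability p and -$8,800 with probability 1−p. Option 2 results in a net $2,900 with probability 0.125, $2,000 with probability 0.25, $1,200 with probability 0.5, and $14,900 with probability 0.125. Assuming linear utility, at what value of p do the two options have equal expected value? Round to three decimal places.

p = 0.443

EV(Option 2) = 0.125 × 2900 + 0.25 × 2000 + 0.5 × 1200 + 0.125 × 14900 = 362.5 + 500 + 600 + 1862.5 = 3325
p·18600 + (1−p)·(-8800) = 3325
27400p − 8800 = 3325
p = (3325 + 8800) / 27400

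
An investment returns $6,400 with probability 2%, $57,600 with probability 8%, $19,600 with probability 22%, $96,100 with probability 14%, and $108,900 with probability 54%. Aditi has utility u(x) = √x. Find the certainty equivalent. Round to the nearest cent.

$74,638.24

E[u] = 0.02·√6400 + 0.08·√57600 + 0.22·√19600 + 0.14·√96100 + 0.54·√108900 = 0.02·80 + 0.08·240 + 0.22·140 + 0.14·310 + 0.54·330 = 273.2
CE = (273.2)² = 74638.24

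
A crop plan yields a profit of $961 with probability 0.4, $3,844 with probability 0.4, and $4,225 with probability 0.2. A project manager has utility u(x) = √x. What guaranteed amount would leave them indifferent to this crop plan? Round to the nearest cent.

$2,520.04

E[u] = 0.4·√961 + 0.4·√3844 + 0.2·√4225 = 0.4·31 + 0.4·62 + 0.2·65 = 50.2
CE = (50.2)² = 2520.04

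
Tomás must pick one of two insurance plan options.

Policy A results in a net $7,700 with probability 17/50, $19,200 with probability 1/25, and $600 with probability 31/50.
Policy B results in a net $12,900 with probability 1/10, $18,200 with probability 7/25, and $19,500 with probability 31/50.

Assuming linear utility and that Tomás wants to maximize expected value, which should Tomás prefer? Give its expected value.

Policy B ($18,476)

Policy A = 17/50 × 7700 + 1/25 × 19200 + 31/50 × 600 = 2618 + 768 + 372 = 3758
Policy B = 1/10 × 12900 + 7/25 × 18200 + 31/50 × 19500 = 1290 + 5096 + 12090 = 18476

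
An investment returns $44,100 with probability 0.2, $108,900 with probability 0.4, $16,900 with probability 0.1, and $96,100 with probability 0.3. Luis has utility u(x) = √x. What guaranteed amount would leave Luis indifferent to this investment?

E[u] = 0.2·√44100 + 0.4·√108900 + 0.1·√16900 + 0.3·√96100 = 0.2·210 + 0.4·330 + 0.1·130 + 0.3·310 = 280
CE = (280)² = 78400

$78,400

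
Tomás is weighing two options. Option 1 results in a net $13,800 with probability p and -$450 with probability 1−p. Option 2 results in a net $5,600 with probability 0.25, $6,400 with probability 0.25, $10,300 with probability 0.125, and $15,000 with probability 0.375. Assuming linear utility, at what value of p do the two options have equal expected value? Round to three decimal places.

EV(Option 2) = 0.25 × 5600 + 0.25 × 6400 + 0.125 × 10300 + 0.375 × 15000 = 1400 + 1600 + 1287.5 + 5625 = 9912.5
p·13800 + (1−p)·(-450) = 9912.5
14250p − 450 = 9912.5
p = (9912.5 + 450) / 14250

p = 0.727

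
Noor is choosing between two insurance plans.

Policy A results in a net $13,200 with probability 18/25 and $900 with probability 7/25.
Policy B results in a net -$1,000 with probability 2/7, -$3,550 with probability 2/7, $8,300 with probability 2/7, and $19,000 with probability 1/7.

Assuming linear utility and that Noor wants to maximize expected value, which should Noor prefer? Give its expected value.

Policy A ($9,756)

Policy A = 18/25 × 13200 + 7/25 × 900 = 9504 + 252 = 9756
Policy B = 2/7 × (-1000) + 2/7 × (-3550) + 2/7 × 8300 + 1/7 × 19000 = -285.7143 − 1014.2857 + 2371.4286 + 2714.2857 = 3785.7143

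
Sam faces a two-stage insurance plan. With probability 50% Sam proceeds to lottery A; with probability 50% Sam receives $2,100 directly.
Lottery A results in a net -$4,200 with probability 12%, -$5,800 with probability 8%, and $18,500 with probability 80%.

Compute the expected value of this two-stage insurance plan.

EV(A) = 0.12 × (-4200) + 0.08 × (-5800) + 0.8 × 18500 = -504 − 464 + 14800 = 13832
Branch B: 2100 (certain)
Overall = 0.5 × 13832 + 0.5 × 2100 = 6916 + 1050 = 7966

$7,966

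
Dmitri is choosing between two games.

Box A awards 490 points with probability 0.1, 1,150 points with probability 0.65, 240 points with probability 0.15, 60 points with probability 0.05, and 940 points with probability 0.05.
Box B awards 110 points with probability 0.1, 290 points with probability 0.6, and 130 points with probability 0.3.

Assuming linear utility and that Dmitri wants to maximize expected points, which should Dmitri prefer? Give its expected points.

Box A (882.5 points)

Box A = 0.1 × 490 + 0.65 × 1150 + 0.15 × 240 + 0.05 × 60 + 0.05 × 940 = 49 + 747.5 + 36 + 3 + 47 = 882.5
Box B = 0.1 × 110 + 0.6 × 290 + 0.3 × 130 = 11 + 174 + 39 = 224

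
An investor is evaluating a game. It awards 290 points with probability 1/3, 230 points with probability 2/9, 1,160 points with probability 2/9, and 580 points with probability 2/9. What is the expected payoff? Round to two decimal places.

EV = 1/3 × 290 + 2/9 × 230 + 2/9 × 1160 + 2/9 × 580 = 96.6667 + 51.1111 + 257.7778 + 128.8889 = 534.4444

534.44 points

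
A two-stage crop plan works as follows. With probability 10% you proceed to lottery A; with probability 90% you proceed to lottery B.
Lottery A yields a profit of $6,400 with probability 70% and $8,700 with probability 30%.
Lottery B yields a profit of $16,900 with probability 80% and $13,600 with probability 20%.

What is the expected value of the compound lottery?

EV(A) = 0.7 × 6400 + 0.3 × 8700 = 4480 + 2610 = 7090
EV(B) = 0.8 × 16900 + 0.2 × 13600 = 13520 + 2720 = 16240
Overall = 0.1 × 7090 + 0.9 × 16240 = 709 + 14616 = 15325

$15,325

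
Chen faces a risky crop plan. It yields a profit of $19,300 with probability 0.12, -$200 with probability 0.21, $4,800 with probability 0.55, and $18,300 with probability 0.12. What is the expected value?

$7,110

EV = 0.12 × 19300 + 0.21 × (-200) + 0.55 × 4800 + 0.12 × 18300 = 2316 − 42 + 2640 + 2196 = 7110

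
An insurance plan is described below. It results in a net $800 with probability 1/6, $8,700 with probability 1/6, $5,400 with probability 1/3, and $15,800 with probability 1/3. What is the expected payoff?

EV = 1/6 × 800 + 1/6 × 8700 + 1/3 × 5400 + 1/3 × 15800 = 133.3333 + 1450 + 1800 + 5266.6667 = 8650

$8,650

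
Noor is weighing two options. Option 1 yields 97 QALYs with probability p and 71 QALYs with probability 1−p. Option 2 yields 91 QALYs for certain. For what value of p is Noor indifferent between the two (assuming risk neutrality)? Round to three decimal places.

p·97 + (1−p)·71 = 91
26p + 71 = 91
p = (91 − 71) / 26

p = 0.769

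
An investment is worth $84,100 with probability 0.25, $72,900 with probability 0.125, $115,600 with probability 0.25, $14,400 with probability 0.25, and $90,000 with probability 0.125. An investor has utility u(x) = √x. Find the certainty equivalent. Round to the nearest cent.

E[u] = 0.25·√84100 + 0.125·√72900 + 0.25·√115600 + 0.25·√14400 + 0.125·√90000 = 0.25·290 + 0.125·270 + 0.25·340 + 0.25·120 + 0.125·300 = 258.75
CE = (258.75)² = 66951.5625

$66,951.56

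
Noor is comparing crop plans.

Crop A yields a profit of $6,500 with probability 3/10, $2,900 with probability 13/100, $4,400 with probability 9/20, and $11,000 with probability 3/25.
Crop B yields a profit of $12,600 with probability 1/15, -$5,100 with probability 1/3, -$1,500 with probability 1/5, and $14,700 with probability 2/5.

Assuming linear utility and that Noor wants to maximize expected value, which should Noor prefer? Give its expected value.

Crop A = 3/10 × 6500 + 13/100 × 2900 + 9/20 × 4400 + 3/25 × 11000 = 1950 + 377 + 1980 + 1320 = 5627
Crop B = 1/15 × 12600 + 1/3 × (-5100) + 1/5 × (-1500) + 2/5 × 14700 = 840 − 1700 − 300 + 5880 = 4720

Crop A ($5,627)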